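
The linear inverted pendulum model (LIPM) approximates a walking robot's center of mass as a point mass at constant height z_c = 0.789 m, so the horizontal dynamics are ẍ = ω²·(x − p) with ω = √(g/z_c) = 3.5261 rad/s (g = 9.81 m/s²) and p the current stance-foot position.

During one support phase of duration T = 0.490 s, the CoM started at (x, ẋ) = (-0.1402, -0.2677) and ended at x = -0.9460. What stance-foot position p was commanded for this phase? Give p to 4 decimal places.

p = 0.1745

ωT = 3.5261·0.490 = 1.727789; cosh(ωT) = 2.902937, sinh(ωT) = 2.725260
x(T) = p + (x₀−p)·cosh(ωT) + (ẋ₀/ω)·sinh(ωT) ⇒ p·(1 − cosh) = x(T) − x₀·cosh − (ẋ₀/ω)·sinh
numerator   = -0.9460 − (-0.1402)·2.902937 − (-0.2677/3.5261)·2.725260 = -0.332108
denominator = 1 − 2.902937 = -1.902937
p = -0.332108 / -1.902937 = 0.1745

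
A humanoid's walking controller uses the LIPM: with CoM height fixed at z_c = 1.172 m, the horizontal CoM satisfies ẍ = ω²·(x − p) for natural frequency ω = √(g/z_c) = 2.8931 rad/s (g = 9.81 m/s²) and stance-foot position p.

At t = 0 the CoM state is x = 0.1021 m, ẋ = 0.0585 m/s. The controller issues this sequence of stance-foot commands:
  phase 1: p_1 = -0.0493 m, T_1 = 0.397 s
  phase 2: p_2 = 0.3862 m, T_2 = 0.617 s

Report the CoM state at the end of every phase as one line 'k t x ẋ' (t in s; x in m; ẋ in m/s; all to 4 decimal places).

1 0.3970 0.2421 0.7227
2 1.0140 0.6682 1.0071

phase 1: p=-0.0493, T=0.397, ωT=1.148561, cosh=1.735372, sinh=1.418279; start (x,ẋ)=(0.102100, 0.058500) → end (x,ẋ)=(0.242114, 0.722747)
phase 2: p=0.3862, T=0.617, ωT=1.785043, cosh=3.063812, sinh=2.896022; start (x,ẋ)=(0.242114, 0.722747) → end (x,ẋ)=(0.668224, 1.007136)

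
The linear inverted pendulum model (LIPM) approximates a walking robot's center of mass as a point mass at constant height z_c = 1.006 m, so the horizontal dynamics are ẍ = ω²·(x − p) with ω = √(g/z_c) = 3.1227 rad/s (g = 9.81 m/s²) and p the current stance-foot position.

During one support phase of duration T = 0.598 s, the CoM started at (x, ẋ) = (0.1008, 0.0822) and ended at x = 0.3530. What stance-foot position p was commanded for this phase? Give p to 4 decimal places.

ωT = 3.1227·0.598 = 1.867375; cosh(ωT) = 3.312907, sinh(ωT) = 3.158378
x(T) = p + (x₀−p)·cosh(ωT) + (ẋ₀/ω)·sinh(ωT) ⇒ p·(1 − cosh) = x(T) − x₀·cosh − (ẋ₀/ω)·sinh
numerator   = 0.3530 − (0.1008)·3.312907 − (0.0822/3.1227)·3.158378 = -0.064080
denominator = 1 − 3.312907 = -2.312907
p = -0.064080 / -2.312907 = 0.0277

p = 0.0277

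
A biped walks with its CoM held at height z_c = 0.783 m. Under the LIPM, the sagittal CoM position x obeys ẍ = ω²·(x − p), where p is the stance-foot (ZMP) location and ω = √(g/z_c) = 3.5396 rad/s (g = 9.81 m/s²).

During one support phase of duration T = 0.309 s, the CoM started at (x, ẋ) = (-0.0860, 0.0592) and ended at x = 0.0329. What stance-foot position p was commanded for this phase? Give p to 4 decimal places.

ωT = 3.5396·0.309 = 1.093736; cosh(ωT) = 1.660185, sinh(ωT) = 1.325223
x(T) = p + (x₀−p)·cosh(ωT) + (ẋ₀/ω)·sinh(ωT) ⇒ p·(1 − cosh) = x(T) − x₀·cosh − (ẋ₀/ω)·sinh
numerator   = 0.0329 − (-0.0860)·1.660185 − (0.0592/3.5396)·1.325223 = 0.153512
denominator = 1 − 1.660185 = -0.660185
p = 0.153512 / -0.660185 = -0.2325

p = -0.2325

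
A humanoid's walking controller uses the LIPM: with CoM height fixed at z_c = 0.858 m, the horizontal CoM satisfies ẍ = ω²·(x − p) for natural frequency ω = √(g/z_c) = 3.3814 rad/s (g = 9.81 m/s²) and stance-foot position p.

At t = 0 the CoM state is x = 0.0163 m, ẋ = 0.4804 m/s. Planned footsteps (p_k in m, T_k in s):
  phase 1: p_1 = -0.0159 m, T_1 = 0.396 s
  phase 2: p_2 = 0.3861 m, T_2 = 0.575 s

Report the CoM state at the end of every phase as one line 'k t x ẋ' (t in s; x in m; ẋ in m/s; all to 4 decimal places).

1 0.3960 0.3022 1.1728
2 0.9710 1.2740 3.2107

phase 1: p=-0.0159, T=0.396, ωT=1.339034, cosh=2.038728, sinh=1.776629; start (x,ẋ)=(0.016300, 0.480400) → end (x,ẋ)=(0.302155, 1.172846)
phase 2: p=0.3861, T=0.575, ωT=1.944305, cosh=3.565930, sinh=3.422843; start (x,ẋ)=(0.302155, 1.172846) → end (x,ẋ)=(1.273980, 3.210710)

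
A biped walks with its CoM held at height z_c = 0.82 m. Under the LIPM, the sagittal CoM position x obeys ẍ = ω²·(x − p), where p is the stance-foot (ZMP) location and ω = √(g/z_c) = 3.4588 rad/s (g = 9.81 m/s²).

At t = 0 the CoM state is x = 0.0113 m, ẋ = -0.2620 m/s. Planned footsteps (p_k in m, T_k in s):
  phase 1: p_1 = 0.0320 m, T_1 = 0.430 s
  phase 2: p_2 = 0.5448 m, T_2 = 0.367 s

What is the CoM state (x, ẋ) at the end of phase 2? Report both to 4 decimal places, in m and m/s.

x = -1.1973, ẋ = -5.5394

phase 1: p=0.0320, T=0.430, ωT=1.487284, cosh=2.325523, sinh=2.099538; start (x,ẋ)=(0.011300, -0.262000) → end (x,ẋ)=(-0.175176, -0.759608)
phase 2: p=0.5448, T=0.367, ωT=1.269380, cosh=1.919825, sinh=1.638819; start (x,ẋ)=(-0.175176, -0.759608) → end (x,ẋ)=(-1.197339, -5.539387)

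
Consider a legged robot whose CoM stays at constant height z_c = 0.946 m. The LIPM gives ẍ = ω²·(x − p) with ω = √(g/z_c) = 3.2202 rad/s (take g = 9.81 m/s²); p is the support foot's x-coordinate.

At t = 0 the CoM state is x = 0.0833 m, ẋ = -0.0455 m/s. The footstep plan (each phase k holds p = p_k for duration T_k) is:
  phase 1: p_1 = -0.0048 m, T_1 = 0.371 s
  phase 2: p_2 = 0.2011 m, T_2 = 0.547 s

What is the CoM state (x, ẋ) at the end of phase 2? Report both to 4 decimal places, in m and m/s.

x = 0.2978, ẋ = 0.4082

phase 1: p=-0.0048, T=0.371, ωT=1.194694, cosh=1.802672, sinh=1.499876; start (x,ẋ)=(0.083300, -0.045500) → end (x,ẋ)=(0.132823, 0.343493)
phase 2: p=0.2011, T=0.547, ωT=1.761449, cosh=2.996332, sinh=2.824536; start (x,ẋ)=(0.132823, 0.343493) → end (x,ẋ)=(0.297807, 0.408198)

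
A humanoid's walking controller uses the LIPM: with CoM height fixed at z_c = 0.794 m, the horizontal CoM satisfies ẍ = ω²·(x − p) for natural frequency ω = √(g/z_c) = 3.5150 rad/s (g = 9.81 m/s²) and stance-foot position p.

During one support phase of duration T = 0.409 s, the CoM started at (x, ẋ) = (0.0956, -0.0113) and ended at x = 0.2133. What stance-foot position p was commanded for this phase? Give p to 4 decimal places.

p = -0.0058

ωT = 3.5150·0.409 = 1.437635; cosh(ωT) = 2.224107, sinh(ωT) = 1.986618
x(T) = p + (x₀−p)·cosh(ωT) + (ẋ₀/ω)·sinh(ωT) ⇒ p·(1 − cosh) = x(T) − x₀·cosh − (ẋ₀/ω)·sinh
numerator   = 0.2133 − (0.0956)·2.224107 − (-0.0113/3.5150)·1.986618 = 0.007062
denominator = 1 − 2.224107 = -1.224107
p = 0.007062 / -1.224107 = -0.0058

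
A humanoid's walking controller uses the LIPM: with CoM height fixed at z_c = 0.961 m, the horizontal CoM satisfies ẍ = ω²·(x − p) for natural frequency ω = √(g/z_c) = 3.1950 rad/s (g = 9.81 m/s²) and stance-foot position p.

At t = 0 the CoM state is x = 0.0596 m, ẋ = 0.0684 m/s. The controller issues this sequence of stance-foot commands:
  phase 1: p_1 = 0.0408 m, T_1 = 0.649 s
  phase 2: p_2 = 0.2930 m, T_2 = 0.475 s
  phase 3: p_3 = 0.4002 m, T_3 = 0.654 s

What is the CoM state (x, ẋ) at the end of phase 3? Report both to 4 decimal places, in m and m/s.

x = 1.2025, ẋ = 2.6277

phase 1: p=0.0408, T=0.649, ωT=2.073555, cosh=4.039392, sinh=3.913654; start (x,ẋ)=(0.059600, 0.068400) → end (x,ẋ)=(0.200526, 0.511372)
phase 2: p=0.2930, T=0.475, ωT=1.517625, cosh=2.390305, sinh=2.171074; start (x,ẋ)=(0.200526, 0.511372) → end (x,ẋ)=(0.419447, 0.580881)
phase 3: p=0.4002, T=0.654, ωT=2.089530, cosh=4.102431, sinh=3.978685; start (x,ẋ)=(0.419447, 0.580881) → end (x,ẋ)=(1.202522, 2.627691)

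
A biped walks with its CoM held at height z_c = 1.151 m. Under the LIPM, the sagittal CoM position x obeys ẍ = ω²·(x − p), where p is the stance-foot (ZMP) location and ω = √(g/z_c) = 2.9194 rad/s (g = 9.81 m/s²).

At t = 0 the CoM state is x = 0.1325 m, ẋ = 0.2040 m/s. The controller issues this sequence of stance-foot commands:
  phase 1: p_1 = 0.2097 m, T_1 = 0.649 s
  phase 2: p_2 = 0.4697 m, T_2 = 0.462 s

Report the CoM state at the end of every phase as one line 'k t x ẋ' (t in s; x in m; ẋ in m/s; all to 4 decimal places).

1 0.6490 0.1743 -0.0388
2 1.1110 -0.1616 -1.6291

phase 1: p=0.2097, T=0.649, ωT=1.894691, cosh=3.400428, sinh=3.250063; start (x,ẋ)=(0.132500, 0.204000) → end (x,ẋ)=(0.174293, -0.038804)
phase 2: p=0.4697, T=0.462, ωT=1.348763, cosh=2.056109, sinh=1.796547; start (x,ẋ)=(0.174293, -0.038804) → end (x,ẋ)=(-0.161569, -1.629150)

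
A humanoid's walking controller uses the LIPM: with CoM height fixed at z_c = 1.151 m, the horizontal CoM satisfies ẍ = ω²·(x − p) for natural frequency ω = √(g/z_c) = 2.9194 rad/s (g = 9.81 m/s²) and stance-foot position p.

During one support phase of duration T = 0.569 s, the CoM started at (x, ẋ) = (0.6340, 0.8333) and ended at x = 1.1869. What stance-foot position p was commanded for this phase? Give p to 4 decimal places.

ωT = 2.9194·0.569 = 1.661139; cosh(ωT) = 2.727613, sinh(ωT) = 2.537690
x(T) = p + (x₀−p)·cosh(ωT) + (ẋ₀/ω)·sinh(ωT) ⇒ p·(1 − cosh) = x(T) − x₀·cosh − (ẋ₀/ω)·sinh
numerator   = 1.1869 − (0.6340)·2.727613 − (0.8333/2.9194)·2.537690 = -1.266753
denominator = 1 − 2.727613 = -1.727613
p = -1.266753 / -1.727613 = 0.7332

p = 0.7332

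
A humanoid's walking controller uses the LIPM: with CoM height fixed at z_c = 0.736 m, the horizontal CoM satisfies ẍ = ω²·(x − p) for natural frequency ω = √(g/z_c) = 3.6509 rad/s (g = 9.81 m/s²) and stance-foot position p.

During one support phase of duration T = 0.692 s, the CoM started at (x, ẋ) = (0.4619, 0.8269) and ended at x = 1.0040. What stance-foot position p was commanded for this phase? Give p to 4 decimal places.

ωT = 3.6509·0.692 = 2.526423; cosh(ωT) = 6.294312, sinh(ωT) = 6.214368
x(T) = p + (x₀−p)·cosh(ωT) + (ẋ₀/ω)·sinh(ωT) ⇒ p·(1 − cosh) = x(T) − x₀·cosh − (ẋ₀/ω)·sinh
numerator   = 1.0040 − (0.4619)·6.294312 − (0.8269/3.6509)·6.214368 = -3.310848
denominator = 1 − 6.294312 = -5.294312
p = -3.310848 / -5.294312 = 0.6254

p = 0.6254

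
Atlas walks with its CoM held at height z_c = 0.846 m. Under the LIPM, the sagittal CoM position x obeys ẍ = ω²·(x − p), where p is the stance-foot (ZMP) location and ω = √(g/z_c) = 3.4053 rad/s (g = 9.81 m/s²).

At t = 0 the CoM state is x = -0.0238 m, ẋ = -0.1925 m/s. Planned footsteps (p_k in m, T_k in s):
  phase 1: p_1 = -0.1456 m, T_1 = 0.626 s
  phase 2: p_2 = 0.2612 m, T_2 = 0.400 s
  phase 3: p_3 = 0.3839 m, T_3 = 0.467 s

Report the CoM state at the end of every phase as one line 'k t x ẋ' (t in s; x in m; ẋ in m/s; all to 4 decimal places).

1 0.6260 0.1401 0.9008
2 1.0260 0.4917 1.1214
3 1.4930 1.4335 3.7278

phase 1: p=-0.1456, T=0.626, ωT=2.131718, cosh=4.273984, sinh=4.155350; start (x,ẋ)=(-0.023800, -0.192500) → end (x,ẋ)=(0.140071, 0.900754)
phase 2: p=0.2612, T=0.400, ωT=1.362120, cosh=2.080290, sinh=1.824172; start (x,ẋ)=(0.140071, 0.900754) → end (x,ẋ)=(0.491739, 1.121396)
phase 3: p=0.3839, T=0.467, ωT=1.590275, cosh=2.554484, sinh=2.350614; start (x,ẋ)=(0.491739, 1.121396) → end (x,ẋ)=(1.433451, 3.727787)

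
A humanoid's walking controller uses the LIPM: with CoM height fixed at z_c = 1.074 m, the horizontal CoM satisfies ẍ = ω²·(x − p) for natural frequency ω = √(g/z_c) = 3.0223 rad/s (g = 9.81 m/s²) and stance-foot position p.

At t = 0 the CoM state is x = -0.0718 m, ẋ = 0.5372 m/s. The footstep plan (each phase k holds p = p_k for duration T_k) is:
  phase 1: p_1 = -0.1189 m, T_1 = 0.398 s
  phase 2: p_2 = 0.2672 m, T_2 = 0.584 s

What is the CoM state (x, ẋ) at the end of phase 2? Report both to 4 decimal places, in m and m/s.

x = 1.2898, ẋ = 3.3106

phase 1: p=-0.1189, T=0.398, ωT=1.202875, cosh=1.815003, sinh=1.514674; start (x,ẋ)=(-0.071800, 0.537200) → end (x,ẋ)=(0.235813, 1.190634)
phase 2: p=0.2672, T=0.584, ωT=1.765023, cosh=3.006445, sinh=2.835263; start (x,ẋ)=(0.235813, 1.190634) → end (x,ẋ)=(1.289788, 3.310621)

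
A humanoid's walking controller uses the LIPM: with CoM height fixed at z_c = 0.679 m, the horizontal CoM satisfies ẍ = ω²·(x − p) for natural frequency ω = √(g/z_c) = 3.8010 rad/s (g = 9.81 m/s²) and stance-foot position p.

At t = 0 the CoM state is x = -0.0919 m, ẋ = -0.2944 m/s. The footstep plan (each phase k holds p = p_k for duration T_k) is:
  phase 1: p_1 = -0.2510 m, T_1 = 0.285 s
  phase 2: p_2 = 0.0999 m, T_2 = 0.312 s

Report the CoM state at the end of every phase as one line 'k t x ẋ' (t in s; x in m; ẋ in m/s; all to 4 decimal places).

1 0.2850 -0.0904 0.3063
2 0.5970 -0.1210 -0.5252

phase 1: p=-0.2510, T=0.285, ωT=1.083285, cosh=1.646425, sinh=1.307943; start (x,ẋ)=(-0.091900, -0.294400) → end (x,ẋ)=(-0.090358, 0.306257)
phase 2: p=0.0999, T=0.312, ωT=1.185912, cosh=1.789569, sinh=1.484102; start (x,ẋ)=(-0.090358, 0.306257) → end (x,ẋ)=(-0.121002, -0.525192)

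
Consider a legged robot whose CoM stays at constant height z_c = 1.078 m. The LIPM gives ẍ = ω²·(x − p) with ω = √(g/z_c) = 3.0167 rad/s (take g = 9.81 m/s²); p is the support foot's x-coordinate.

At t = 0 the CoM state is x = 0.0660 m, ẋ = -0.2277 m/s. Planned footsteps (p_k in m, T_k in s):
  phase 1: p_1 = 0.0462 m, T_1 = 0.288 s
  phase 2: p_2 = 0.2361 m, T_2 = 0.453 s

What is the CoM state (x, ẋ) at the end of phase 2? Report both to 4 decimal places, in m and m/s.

x = -0.4157, ẋ = -1.8509

phase 1: p=0.0462, T=0.288, ωT=0.868810, cosh=1.401761, sinh=0.982310; start (x,ẋ)=(0.066000, -0.227700) → end (x,ẋ)=(-0.000190, -0.260507)
phase 2: p=0.2361, T=0.453, ωT=1.366565, cosh=2.088419, sinh=1.833438; start (x,ẋ)=(-0.000190, -0.260507) → end (x,ẋ)=(-0.415698, -1.850950)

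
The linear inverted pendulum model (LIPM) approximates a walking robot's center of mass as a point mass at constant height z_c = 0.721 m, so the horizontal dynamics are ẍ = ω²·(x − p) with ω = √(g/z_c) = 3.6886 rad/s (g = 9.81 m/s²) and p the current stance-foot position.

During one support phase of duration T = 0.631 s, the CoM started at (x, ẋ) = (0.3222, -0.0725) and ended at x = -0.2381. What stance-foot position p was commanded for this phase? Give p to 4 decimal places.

p = 0.4325

ωT = 3.6886·0.631 = 2.327507; cosh(ωT) = 5.174943, sinh(ωT) = 5.077404
x(T) = p + (x₀−p)·cosh(ωT) + (ẋ₀/ω)·sinh(ωT) ⇒ p·(1 − cosh) = x(T) − x₀·cosh − (ẋ₀/ω)·sinh
numerator   = -0.2381 − (0.3222)·5.174943 − (-0.0725/3.6886)·5.077404 = -1.805669
denominator = 1 − 5.174943 = -4.174943
p = -1.805669 / -4.174943 = 0.4325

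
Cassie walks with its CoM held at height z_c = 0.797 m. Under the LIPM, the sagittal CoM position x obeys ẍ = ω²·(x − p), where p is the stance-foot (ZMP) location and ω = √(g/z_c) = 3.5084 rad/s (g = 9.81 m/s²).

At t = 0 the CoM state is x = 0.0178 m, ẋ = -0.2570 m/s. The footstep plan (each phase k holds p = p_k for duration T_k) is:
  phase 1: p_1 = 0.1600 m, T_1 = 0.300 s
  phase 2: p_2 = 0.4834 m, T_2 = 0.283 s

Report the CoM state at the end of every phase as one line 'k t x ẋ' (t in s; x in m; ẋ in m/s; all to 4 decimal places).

phase 1: p=0.1600, T=0.300, ωT=1.052520, cosh=1.606959, sinh=1.257902; start (x,ẋ)=(0.017800, -0.257000) → end (x,ẋ)=(-0.160654, -1.040549)
phase 2: p=0.4834, T=0.283, ωT=0.992877, cosh=1.534749, sinh=1.164240; start (x,ẋ)=(-0.160654, -1.040549) → end (x,ẋ)=(-0.850361, -4.227699)

1 0.3000 -0.1607 -1.0405
2 0.5830 -0.8504 -4.2277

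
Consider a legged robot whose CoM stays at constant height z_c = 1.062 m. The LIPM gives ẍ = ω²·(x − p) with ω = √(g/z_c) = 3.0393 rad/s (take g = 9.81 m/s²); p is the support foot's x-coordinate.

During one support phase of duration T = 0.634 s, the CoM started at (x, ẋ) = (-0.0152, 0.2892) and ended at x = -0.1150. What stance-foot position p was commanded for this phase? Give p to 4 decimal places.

p = 0.1522

ωT = 3.0393·0.634 = 1.926916; cosh(ωT) = 3.506947, sinh(ωT) = 3.361350
x(T) = p + (x₀−p)·cosh(ωT) + (ẋ₀/ω)·sinh(ωT) ⇒ p·(1 − cosh) = x(T) − x₀·cosh − (ẋ₀/ω)·sinh
numerator   = -0.1150 − (-0.0152)·3.506947 − (0.2892/3.0393)·3.361350 = -0.381539
denominator = 1 − 3.506947 = -2.506947
p = -0.381539 / -2.506947 = 0.1522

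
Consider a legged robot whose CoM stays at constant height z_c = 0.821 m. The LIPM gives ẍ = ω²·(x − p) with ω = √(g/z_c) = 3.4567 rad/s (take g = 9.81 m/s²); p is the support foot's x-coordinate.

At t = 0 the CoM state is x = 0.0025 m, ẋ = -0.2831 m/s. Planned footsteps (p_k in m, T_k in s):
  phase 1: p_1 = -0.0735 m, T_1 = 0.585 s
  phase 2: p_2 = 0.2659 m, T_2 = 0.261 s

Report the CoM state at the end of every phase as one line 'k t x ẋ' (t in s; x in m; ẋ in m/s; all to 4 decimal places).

phase 1: p=-0.0735, T=0.585, ωT=2.022169, cosh=3.843533, sinh=3.711165; start (x,ẋ)=(0.002500, -0.283100) → end (x,ẋ)=(-0.085332, -0.113147)
phase 2: p=0.2659, T=0.261, ωT=0.902199, cosh=1.435347, sinh=1.029670; start (x,ẋ)=(-0.085332, -0.113147) → end (x,ẋ)=(-0.271943, -1.412531)

1 0.5850 -0.0853 -0.1131
2 0.8460 -0.2719 -1.4125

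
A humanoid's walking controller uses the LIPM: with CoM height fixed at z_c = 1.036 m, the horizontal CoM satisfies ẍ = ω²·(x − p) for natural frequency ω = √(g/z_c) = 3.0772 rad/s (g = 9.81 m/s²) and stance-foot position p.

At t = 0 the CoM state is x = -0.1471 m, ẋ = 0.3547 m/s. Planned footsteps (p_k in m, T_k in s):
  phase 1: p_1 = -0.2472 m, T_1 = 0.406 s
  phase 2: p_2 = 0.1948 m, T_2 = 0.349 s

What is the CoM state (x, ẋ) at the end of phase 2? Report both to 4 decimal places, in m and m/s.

x = 0.5711, ẋ = 1.6271

phase 1: p=-0.2472, T=0.406, ωT=1.249343, cosh=1.887372, sinh=1.600679; start (x,ẋ)=(-0.147100, 0.354700) → end (x,ẋ)=(0.126232, 1.162504)
phase 2: p=0.1948, T=0.349, ωT=1.073943, cosh=1.634278, sinh=1.292619; start (x,ẋ)=(0.126232, 1.162504) → end (x,ẋ)=(0.571066, 1.627114)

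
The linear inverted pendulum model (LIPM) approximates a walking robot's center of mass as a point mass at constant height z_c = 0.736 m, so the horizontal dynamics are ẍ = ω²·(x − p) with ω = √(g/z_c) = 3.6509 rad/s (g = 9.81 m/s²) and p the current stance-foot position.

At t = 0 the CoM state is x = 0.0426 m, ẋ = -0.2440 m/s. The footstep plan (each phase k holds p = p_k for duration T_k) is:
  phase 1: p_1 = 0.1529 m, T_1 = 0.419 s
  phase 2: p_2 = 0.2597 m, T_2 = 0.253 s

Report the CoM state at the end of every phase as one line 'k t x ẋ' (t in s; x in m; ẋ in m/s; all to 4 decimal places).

phase 1: p=0.1529, T=0.419, ωT=1.529727, cosh=2.416756, sinh=2.200161; start (x,ẋ)=(0.042600, -0.244000) → end (x,ẋ)=(-0.260711, -1.475681)
phase 2: p=0.2597, T=0.253, ωT=0.923678, cosh=1.457796, sinh=1.060740; start (x,ẋ)=(-0.260711, -1.475681) → end (x,ẋ)=(-0.927700, -4.166614)

1 0.4190 -0.2607 -1.4757
2 0.6720 -0.9277 -4.1666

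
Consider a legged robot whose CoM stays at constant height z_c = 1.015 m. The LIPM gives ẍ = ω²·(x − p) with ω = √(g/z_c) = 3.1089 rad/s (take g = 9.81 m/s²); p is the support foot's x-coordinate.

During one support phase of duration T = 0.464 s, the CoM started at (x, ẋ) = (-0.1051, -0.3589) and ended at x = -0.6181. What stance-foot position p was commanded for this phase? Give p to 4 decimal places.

ωT = 3.1089·0.464 = 1.442530; cosh(ωT) = 2.233858, sinh(ωT) = 1.997528
x(T) = p + (x₀−p)·cosh(ωT) + (ẋ₀/ω)·sinh(ωT) ⇒ p·(1 − cosh) = x(T) − x₀·cosh − (ẋ₀/ω)·sinh
numerator   = -0.6181 − (-0.1051)·2.233858 − (-0.3589/3.1089)·1.997528 = -0.152721
denominator = 1 − 2.233858 = -1.233858
p = -0.152721 / -1.233858 = 0.1238

p = 0.1238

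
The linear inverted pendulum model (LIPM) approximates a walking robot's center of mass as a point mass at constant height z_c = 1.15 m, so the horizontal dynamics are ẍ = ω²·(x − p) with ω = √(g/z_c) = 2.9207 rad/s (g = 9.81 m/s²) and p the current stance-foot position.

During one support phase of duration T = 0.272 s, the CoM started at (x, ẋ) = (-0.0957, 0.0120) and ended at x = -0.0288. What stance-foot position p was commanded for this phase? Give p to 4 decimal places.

p = -0.2860

ωT = 2.9207·0.272 = 0.794430; cosh(ωT) = 1.332509, sinh(ωT) = 0.880671
x(T) = p + (x₀−p)·cosh(ωT) + (ẋ₀/ω)·sinh(ωT) ⇒ p·(1 − cosh) = x(T) − x₀·cosh − (ẋ₀/ω)·sinh
numerator   = -0.0288 − (-0.0957)·1.332509 − (0.0120/2.9207)·0.880671 = 0.095103
denominator = 1 − 1.332509 = -0.332509
p = 0.095103 / -0.332509 = -0.2860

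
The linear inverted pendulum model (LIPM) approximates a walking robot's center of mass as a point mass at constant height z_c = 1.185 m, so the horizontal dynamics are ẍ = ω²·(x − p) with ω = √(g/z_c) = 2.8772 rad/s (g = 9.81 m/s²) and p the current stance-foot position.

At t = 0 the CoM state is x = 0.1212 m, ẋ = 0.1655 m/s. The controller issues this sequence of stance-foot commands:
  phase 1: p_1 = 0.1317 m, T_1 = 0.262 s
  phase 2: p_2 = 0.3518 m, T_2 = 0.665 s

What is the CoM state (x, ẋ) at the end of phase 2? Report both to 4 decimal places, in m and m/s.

x = -0.0739, ẋ = -1.1179

phase 1: p=0.1317, T=0.262, ωT=0.753826, cosh=1.297839, sinh=0.827277; start (x,ẋ)=(0.121200, 0.165500) → end (x,ẋ)=(0.165659, 0.189800)
phase 2: p=0.3518, T=0.665, ωT=1.913338, cosh=3.461628, sinh=3.314041; start (x,ẋ)=(0.165659, 0.189800) → end (x,ẋ)=(-0.073935, -1.117871)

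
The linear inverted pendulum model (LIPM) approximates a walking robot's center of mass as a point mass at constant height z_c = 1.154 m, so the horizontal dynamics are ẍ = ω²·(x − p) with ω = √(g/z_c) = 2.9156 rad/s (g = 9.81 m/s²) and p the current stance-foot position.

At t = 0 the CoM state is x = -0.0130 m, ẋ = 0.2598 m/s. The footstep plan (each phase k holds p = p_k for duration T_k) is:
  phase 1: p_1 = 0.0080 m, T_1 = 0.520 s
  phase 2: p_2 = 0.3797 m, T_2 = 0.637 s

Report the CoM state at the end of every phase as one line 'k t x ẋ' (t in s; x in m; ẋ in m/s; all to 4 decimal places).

phase 1: p=0.0080, T=0.520, ωT=1.516112, cosh=2.387023, sinh=2.167460; start (x,ẋ)=(-0.013000, 0.259800) → end (x,ẋ)=(0.151008, 0.487440)
phase 2: p=0.3797, T=0.637, ωT=1.857237, cosh=3.281059, sinh=3.124955; start (x,ẋ)=(0.151008, 0.487440) → end (x,ẋ)=(0.151789, -0.484319)

1 0.5200 0.1510 0.4874
2 1.1570 0.1518 -0.4843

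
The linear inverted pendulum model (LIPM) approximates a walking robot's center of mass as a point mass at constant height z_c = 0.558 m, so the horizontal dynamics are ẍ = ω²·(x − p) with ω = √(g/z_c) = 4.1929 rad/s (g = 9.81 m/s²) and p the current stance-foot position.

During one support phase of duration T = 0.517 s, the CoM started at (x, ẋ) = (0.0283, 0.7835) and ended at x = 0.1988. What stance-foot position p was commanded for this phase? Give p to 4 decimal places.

p = 0.2137

ωT = 4.1929·0.517 = 2.167729; cosh(ωT) = 4.426428, sinh(ωT) = 4.311991
x(T) = p + (x₀−p)·cosh(ωT) + (ẋ₀/ω)·sinh(ωT) ⇒ p·(1 − cosh) = x(T) − x₀·cosh − (ẋ₀/ω)·sinh
numerator   = 0.1988 − (0.0283)·4.426428 − (0.7835/4.1929)·4.311991 = -0.732222
denominator = 1 − 4.426428 = -3.426428
p = -0.732222 / -3.426428 = 0.2137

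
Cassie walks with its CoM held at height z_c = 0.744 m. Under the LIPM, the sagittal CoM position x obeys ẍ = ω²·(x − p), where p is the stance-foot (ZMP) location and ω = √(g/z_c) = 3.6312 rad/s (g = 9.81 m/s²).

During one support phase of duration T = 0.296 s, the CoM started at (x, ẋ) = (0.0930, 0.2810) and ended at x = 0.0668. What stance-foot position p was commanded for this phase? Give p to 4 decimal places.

ωT = 3.6312·0.296 = 1.074835; cosh(ωT) = 1.635432, sinh(ωT) = 1.294078
x(T) = p + (x₀−p)·cosh(ωT) + (ẋ₀/ω)·sinh(ωT) ⇒ p·(1 − cosh) = x(T) − x₀·cosh − (ẋ₀/ω)·sinh
numerator   = 0.0668 − (0.0930)·1.635432 − (0.2810/3.6312)·1.294078 = -0.185437
denominator = 1 − 1.635432 = -0.635432
p = -0.185437 / -0.635432 = 0.2918

p = 0.2918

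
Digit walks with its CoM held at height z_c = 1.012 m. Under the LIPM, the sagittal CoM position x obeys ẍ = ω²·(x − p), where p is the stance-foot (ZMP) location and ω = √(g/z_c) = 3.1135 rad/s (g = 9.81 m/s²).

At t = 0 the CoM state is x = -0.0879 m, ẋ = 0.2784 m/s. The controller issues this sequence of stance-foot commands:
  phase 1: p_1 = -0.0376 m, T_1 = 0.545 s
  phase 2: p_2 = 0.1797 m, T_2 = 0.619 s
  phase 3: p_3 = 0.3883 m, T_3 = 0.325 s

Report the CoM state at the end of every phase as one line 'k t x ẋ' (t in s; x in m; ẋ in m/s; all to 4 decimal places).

phase 1: p=-0.0376, T=0.545, ωT=1.696858, cosh=2.820016, sinh=2.636757; start (x,ẋ)=(-0.087900, 0.278400) → end (x,ẋ)=(0.056324, 0.372152)
phase 2: p=0.1797, T=0.619, ωT=1.927257, cosh=3.508091, sinh=3.362544; start (x,ẋ)=(0.056324, 0.372152) → end (x,ẋ)=(0.148807, 0.013889)
phase 3: p=0.3883, T=0.325, ωT=1.011888, cosh=1.557160, sinh=1.193628; start (x,ẋ)=(0.148807, 0.013889) → end (x,ẋ)=(0.020695, -0.868416)

1 0.5450 0.0563 0.3722
2 1.1640 0.1488 0.0139
3 1.4890 0.0207 -0.8684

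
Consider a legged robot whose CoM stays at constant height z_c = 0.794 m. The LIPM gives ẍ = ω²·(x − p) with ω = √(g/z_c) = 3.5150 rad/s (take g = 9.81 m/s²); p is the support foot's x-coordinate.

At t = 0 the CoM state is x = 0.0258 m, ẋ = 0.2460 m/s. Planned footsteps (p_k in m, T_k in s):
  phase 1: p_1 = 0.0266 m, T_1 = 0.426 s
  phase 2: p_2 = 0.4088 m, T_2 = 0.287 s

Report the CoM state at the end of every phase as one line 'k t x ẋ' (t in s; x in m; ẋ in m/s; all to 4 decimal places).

1 0.4260 0.1733 0.5714
2 0.7130 0.2362 -0.0964

phase 1: p=0.0266, T=0.426, ωT=1.497390, cosh=2.346860, sinh=2.123147; start (x,ẋ)=(0.025800, 0.246000) → end (x,ẋ)=(0.173313, 0.571357)
phase 2: p=0.4088, T=0.287, ωT=1.008805, cosh=1.553488, sinh=1.188834; start (x,ẋ)=(0.173313, 0.571357) → end (x,ẋ)=(0.236216, -0.096446)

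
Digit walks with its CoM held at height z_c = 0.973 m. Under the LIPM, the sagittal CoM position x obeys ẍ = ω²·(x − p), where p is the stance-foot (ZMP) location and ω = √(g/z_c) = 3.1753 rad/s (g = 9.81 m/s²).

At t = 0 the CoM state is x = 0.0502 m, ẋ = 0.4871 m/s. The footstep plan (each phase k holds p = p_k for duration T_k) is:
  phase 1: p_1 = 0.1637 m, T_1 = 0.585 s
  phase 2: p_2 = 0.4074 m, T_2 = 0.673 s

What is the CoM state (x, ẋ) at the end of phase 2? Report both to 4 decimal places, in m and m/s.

phase 1: p=0.1637, T=0.585, ωT=1.857550, cosh=3.282038, sinh=3.125983; start (x,ẋ)=(0.050200, 0.487100) → end (x,ẋ)=(0.270723, 0.472087)
phase 2: p=0.4074, T=0.673, ωT=2.136977, cosh=4.295896, sinh=4.177885; start (x,ẋ)=(0.270723, 0.472087) → end (x,ẋ)=(0.441398, 0.214880)

x = 0.4414, ẋ = 0.2149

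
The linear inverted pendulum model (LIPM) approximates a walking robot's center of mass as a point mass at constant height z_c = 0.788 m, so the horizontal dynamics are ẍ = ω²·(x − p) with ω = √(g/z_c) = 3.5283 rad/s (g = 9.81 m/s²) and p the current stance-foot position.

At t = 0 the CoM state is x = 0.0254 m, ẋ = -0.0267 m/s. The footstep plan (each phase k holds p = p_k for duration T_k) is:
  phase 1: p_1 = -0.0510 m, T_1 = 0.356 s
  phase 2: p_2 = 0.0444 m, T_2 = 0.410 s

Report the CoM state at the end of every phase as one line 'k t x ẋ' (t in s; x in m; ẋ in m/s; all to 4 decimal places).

1 0.3560 0.0818 0.3842
2 0.7660 0.3468 1.1263

phase 1: p=-0.0510, T=0.356, ωT=1.256075, cosh=1.898190, sinh=1.613421; start (x,ẋ)=(0.025400, -0.026700) → end (x,ẋ)=(0.081812, 0.384235)
phase 2: p=0.0444, T=0.410, ωT=1.446603, cosh=2.242013, sinh=2.006644; start (x,ẋ)=(0.081812, 0.384235) → end (x,ẋ)=(0.346805, 1.126342)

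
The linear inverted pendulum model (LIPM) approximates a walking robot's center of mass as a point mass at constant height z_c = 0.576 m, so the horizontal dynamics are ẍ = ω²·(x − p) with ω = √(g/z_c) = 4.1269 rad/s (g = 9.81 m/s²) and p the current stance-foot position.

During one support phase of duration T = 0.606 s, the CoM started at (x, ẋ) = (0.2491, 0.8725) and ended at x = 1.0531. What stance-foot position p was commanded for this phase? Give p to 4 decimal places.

p = 0.3418

ωT = 4.1269·0.606 = 2.500901; cosh(ωT) = 6.137746, sinh(ωT) = 6.055735
x(T) = p + (x₀−p)·cosh(ωT) + (ẋ₀/ω)·sinh(ωT) ⇒ p·(1 − cosh) = x(T) − x₀·cosh − (ẋ₀/ω)·sinh
numerator   = 1.0531 − (0.2491)·6.137746 − (0.8725/4.1269)·6.055735 = -1.756102
denominator = 1 − 6.137746 = -5.137746
p = -1.756102 / -5.137746 = 0.3418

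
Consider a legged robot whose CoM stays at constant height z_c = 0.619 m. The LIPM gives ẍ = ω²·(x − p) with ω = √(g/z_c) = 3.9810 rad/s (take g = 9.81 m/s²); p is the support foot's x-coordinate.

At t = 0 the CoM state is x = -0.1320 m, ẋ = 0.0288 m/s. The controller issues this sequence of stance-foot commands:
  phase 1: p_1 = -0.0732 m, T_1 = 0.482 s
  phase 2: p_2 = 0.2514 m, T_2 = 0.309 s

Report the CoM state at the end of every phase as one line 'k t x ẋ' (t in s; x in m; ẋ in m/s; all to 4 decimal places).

phase 1: p=-0.0732, T=0.482, ωT=1.918842, cosh=3.479921, sinh=3.333144; start (x,ẋ)=(-0.132000, 0.028800) → end (x,ẋ)=(-0.253706, -0.680010)
phase 2: p=0.2514, T=0.309, ωT=1.230129, cosh=1.856963, sinh=1.564708; start (x,ẋ)=(-0.253706, -0.680010) → end (x,ẋ)=(-0.953837, -4.409111)

1 0.4820 -0.2537 -0.6800
2 0.7910 -0.9538 -4.4091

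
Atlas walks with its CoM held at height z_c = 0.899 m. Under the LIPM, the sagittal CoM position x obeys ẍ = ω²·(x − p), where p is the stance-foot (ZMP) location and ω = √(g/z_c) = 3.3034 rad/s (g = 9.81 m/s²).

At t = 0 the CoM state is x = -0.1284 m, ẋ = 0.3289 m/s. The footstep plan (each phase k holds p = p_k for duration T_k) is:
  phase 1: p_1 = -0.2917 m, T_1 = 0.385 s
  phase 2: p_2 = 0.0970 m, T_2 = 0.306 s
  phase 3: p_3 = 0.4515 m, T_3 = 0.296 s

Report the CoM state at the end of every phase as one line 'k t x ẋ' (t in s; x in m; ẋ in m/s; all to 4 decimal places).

1 0.3850 0.1861 1.5193
2 0.6910 0.7838 2.7147
3 0.9870 1.8937 5.3722

phase 1: p=-0.2917, T=0.385, ωT=1.271809, cosh=1.923812, sinh=1.643488; start (x,ẋ)=(-0.128400, 0.328900) → end (x,ẋ)=(0.186091, 1.519313)
phase 2: p=0.0970, T=0.306, ωT=1.010840, cosh=1.555911, sinh=1.191998; start (x,ẋ)=(0.186091, 1.519313) → end (x,ẋ)=(0.783846, 2.714725)
phase 3: p=0.4515, T=0.296, ωT=0.977806, cosh=1.517377, sinh=1.141241; start (x,ẋ)=(0.783846, 2.714725) → end (x,ẋ)=(1.893664, 5.372198)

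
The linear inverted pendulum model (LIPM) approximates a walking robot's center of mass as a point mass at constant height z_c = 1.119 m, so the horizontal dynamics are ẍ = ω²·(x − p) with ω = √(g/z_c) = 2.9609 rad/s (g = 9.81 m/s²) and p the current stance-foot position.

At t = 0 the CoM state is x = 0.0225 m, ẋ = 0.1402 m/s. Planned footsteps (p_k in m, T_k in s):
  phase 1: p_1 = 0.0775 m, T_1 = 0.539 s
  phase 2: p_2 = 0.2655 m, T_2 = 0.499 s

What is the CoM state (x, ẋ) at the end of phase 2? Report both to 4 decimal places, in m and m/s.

phase 1: p=0.0775, T=0.539, ωT=1.595925, cosh=2.567806, sinh=2.365085; start (x,ẋ)=(0.022500, 0.140200) → end (x,ẋ)=(0.048259, -0.025147)
phase 2: p=0.2655, T=0.499, ωT=1.477489, cosh=2.305070, sinh=2.076860; start (x,ẋ)=(0.048259, -0.025147) → end (x,ẋ)=(-0.252895, -1.393863)

x = -0.2529, ẋ = -1.3939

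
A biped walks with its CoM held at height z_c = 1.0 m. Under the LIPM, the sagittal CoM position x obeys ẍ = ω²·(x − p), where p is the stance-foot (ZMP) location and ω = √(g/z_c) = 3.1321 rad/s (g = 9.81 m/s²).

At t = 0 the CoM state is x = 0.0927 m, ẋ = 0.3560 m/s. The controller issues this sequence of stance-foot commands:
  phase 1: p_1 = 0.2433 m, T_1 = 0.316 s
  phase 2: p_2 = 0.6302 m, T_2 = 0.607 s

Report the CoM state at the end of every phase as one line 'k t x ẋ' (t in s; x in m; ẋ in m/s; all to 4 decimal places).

phase 1: p=0.2433, T=0.316, ωT=0.989744, cosh=1.531108, sinh=1.159436; start (x,ẋ)=(0.092700, 0.356000) → end (x,ẋ)=(0.144499, -0.001825)
phase 2: p=0.6302, T=0.607, ωT=1.901185, cosh=3.421606, sinh=3.272214; start (x,ẋ)=(0.144499, -0.001825) → end (x,ẋ)=(-1.033585, -4.984149)

1 0.3160 0.1445 -0.0018
2 0.9230 -1.0336 -4.9841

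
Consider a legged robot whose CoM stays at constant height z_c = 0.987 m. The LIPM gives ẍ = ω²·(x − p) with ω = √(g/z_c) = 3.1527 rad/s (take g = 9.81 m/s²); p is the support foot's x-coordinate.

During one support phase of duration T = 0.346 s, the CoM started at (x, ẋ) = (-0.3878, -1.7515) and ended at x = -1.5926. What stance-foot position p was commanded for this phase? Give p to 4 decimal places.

p = 0.3302

ωT = 3.1527·0.346 = 1.090834; cosh(ωT) = 1.656346, sinh(ωT) = 1.320410
x(T) = p + (x₀−p)·cosh(ωT) + (ẋ₀/ω)·sinh(ωT) ⇒ p·(1 − cosh) = x(T) − x₀·cosh − (ẋ₀/ω)·sinh
numerator   = -1.5926 − (-0.3878)·1.656346 − (-1.7515/3.1527)·1.320410 = -0.216708
denominator = 1 − 1.656346 = -0.656346
p = -0.216708 / -0.656346 = 0.3302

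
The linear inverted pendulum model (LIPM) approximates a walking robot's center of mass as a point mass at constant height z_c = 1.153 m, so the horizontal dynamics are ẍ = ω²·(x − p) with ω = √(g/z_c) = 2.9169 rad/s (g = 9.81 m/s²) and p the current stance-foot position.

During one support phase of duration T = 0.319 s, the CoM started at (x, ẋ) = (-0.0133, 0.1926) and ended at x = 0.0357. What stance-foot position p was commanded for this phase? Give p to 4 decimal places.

p = 0.0334

ωT = 2.9169·0.319 = 0.930491; cosh(ωT) = 1.465057, sinh(ωT) = 1.070697
x(T) = p + (x₀−p)·cosh(ωT) + (ẋ₀/ω)·sinh(ωT) ⇒ p·(1 − cosh) = x(T) − x₀·cosh − (ẋ₀/ω)·sinh
numerator   = 0.0357 − (-0.0133)·1.465057 − (0.1926/2.9169)·1.070697 = -0.015512
denominator = 1 − 1.465057 = -0.465057
p = -0.015512 / -0.465057 = 0.0334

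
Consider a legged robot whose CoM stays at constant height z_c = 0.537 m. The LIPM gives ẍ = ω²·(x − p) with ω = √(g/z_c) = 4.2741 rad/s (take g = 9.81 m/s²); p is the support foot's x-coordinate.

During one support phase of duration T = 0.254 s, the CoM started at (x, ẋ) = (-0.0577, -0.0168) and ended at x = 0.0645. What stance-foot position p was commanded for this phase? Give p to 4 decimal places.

ωT = 4.2741·0.254 = 1.085621; cosh(ωT) = 1.649486, sinh(ωT) = 1.311794
x(T) = p + (x₀−p)·cosh(ωT) + (ẋ₀/ω)·sinh(ωT) ⇒ p·(1 − cosh) = x(T) − x₀·cosh − (ẋ₀/ω)·sinh
numerator   = 0.0645 − (-0.0577)·1.649486 − (-0.0168/4.2741)·1.311794 = 0.164832
denominator = 1 − 1.649486 = -0.649486
p = 0.164832 / -0.649486 = -0.2538

p = -0.2538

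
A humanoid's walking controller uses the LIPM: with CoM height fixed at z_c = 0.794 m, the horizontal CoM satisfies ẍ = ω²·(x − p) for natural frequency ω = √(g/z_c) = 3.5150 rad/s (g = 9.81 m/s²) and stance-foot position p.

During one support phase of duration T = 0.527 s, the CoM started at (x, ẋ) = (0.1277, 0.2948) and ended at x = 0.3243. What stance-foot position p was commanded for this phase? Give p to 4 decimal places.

p = 0.1560

ωT = 3.5150·0.527 = 1.852405; cosh(ωT) = 3.265996, sinh(ωT) = 3.109137
x(T) = p + (x₀−p)·cosh(ωT) + (ẋ₀/ω)·sinh(ωT) ⇒ p·(1 − cosh) = x(T) − x₀·cosh − (ẋ₀/ω)·sinh
numerator   = 0.3243 − (0.1277)·3.265996 − (0.2948/3.5150)·3.109137 = -0.353528
denominator = 1 − 3.265996 = -2.265996
p = -0.353528 / -2.265996 = 0.1560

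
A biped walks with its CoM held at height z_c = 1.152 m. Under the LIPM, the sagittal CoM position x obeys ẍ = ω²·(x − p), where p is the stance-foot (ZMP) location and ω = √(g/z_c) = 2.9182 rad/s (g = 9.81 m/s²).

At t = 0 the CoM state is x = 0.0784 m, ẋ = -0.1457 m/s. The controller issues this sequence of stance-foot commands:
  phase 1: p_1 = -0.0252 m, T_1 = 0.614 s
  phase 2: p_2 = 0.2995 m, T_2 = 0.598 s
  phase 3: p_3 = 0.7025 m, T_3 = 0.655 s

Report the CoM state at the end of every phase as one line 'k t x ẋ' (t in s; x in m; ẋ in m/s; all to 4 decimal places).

1 0.6140 0.1486 0.4325
2 1.2120 0.2658 0.0540
3 1.8670 -0.7454 -4.0288

phase 1: p=-0.0252, T=0.614, ωT=1.791775, cosh=3.083378, sinh=2.916714; start (x,ẋ)=(0.078400, -0.145700) → end (x,ẋ)=(0.148612, 0.432549)
phase 2: p=0.2995, T=0.598, ωT=1.745084, cosh=2.950505, sinh=2.775875; start (x,ẋ)=(0.148612, 0.432549) → end (x,ẋ)=(0.265757, 0.053962)
phase 3: p=0.7025, T=0.655, ωT=1.911421, cosh=3.455281, sinh=3.307411; start (x,ẋ)=(0.265757, 0.053962) → end (x,ẋ)=(-0.745409, -4.028848)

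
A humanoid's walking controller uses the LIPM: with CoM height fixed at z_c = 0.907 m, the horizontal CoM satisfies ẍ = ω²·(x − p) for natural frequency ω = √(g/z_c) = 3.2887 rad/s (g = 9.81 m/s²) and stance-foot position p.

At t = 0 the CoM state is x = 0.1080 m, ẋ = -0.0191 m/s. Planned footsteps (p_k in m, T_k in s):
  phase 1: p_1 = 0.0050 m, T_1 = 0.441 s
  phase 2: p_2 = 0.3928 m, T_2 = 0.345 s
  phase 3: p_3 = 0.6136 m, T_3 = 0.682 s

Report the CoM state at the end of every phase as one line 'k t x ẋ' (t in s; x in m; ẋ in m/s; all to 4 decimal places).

1 0.4410 0.2250 0.6396
2 0.7860 0.3760 0.3280
3 1.4680 -0.0536 -2.0765

phase 1: p=0.0050, T=0.441, ωT=1.450317, cosh=2.249480, sinh=2.014984; start (x,ẋ)=(0.108000, -0.019100) → end (x,ẋ)=(0.224994, 0.639583)
phase 2: p=0.3928, T=0.345, ωT=1.134601, cosh=1.715742, sinh=1.394192; start (x,ẋ)=(0.224994, 0.639583) → end (x,ẋ)=(0.376029, 0.327955)
phase 3: p=0.6136, T=0.682, ωT=2.242893, cosh=4.763350, sinh=4.657199; start (x,ẋ)=(0.376029, 0.327955) → end (x,ẋ)=(-0.053609, -2.076503)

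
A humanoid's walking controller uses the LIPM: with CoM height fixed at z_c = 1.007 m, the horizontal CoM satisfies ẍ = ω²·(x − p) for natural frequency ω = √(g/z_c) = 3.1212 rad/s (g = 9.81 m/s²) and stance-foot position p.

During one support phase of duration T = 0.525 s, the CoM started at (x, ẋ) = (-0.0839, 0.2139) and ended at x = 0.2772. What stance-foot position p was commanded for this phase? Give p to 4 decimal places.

p = -0.1984

ωT = 3.1212·0.525 = 1.638630; cosh(ωT) = 2.671179, sinh(ωT) = 2.476933
x(T) = p + (x₀−p)·cosh(ωT) + (ẋ₀/ω)·sinh(ωT) ⇒ p·(1 − cosh) = x(T) − x₀·cosh − (ẋ₀/ω)·sinh
numerator   = 0.2772 − (-0.0839)·2.671179 − (0.2139/3.1212)·2.476933 = 0.331564
denominator = 1 − 2.671179 = -1.671179
p = 0.331564 / -1.671179 = -0.1984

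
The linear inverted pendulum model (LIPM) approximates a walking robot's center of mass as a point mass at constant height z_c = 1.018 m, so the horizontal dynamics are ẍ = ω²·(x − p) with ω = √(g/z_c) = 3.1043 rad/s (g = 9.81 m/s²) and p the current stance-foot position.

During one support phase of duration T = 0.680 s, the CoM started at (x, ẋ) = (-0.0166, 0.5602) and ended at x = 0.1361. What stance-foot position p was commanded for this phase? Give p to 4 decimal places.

ωT = 3.1043·0.680 = 2.110924; cosh(ωT) = 4.188496, sinh(ωT) = 4.067370
x(T) = p + (x₀−p)·cosh(ωT) + (ẋ₀/ω)·sinh(ωT) ⇒ p·(1 − cosh) = x(T) − x₀·cosh − (ẋ₀/ω)·sinh
numerator   = 0.1361 − (-0.0166)·4.188496 − (0.5602/3.1043)·4.067370 = -0.528366
denominator = 1 − 4.188496 = -3.188496
p = -0.528366 / -3.188496 = 0.1657

p = 0.1657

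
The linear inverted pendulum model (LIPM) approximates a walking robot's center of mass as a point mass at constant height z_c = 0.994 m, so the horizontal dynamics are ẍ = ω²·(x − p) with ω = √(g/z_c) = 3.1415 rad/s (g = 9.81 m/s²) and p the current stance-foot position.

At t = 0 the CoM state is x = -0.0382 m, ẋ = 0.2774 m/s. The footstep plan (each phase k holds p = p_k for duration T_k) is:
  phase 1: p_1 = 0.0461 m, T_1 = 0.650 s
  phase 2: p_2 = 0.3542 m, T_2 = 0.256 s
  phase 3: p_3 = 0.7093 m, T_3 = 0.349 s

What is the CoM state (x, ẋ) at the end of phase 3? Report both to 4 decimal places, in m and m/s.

phase 1: p=0.0461, T=0.650, ωT=2.041975, cosh=3.917793, sinh=3.788021; start (x,ẋ)=(-0.038200, 0.277400) → end (x,ẋ)=(0.050319, 0.083620)
phase 2: p=0.3542, T=0.256, ωT=0.804224, cosh=1.341198, sinh=0.893763; start (x,ẋ)=(0.050319, 0.083620) → end (x,ẋ)=(-0.029575, -0.741073)
phase 3: p=0.7093, T=0.349, ωT=1.096383, cosh=1.663699, sinh=1.329622; start (x,ẋ)=(-0.029575, -0.741073) → end (x,ẋ)=(-0.833620, -4.319207)

x = -0.8336, ẋ = -4.3192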